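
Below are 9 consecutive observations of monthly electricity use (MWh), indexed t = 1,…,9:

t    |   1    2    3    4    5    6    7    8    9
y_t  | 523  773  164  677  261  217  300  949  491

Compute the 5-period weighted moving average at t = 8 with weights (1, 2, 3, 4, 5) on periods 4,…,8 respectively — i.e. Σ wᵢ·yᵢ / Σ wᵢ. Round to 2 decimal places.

Weighted sum: 1·677 + 2·261 + 3·217 + 4·300 + 5·949 = 677 + 522 + 651 + 1200 + 4745 = 7795
Weight total: 1 + 2 + 3 + 4 + 5 = 15
WMA = 7795 / 15 = 519.67

519.67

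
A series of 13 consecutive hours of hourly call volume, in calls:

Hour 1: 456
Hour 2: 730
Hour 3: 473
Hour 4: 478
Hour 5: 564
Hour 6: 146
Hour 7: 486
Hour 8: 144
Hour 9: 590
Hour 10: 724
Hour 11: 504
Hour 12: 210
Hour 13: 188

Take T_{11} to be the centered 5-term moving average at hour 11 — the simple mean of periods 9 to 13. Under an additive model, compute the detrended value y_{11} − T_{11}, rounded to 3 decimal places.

60.800

Trend T_11 = (590 + 724 + 504 + 210 + 188) / 5 = 2216/5 = 443.20000
Detrended value: 504 − 443.20000 = 60.800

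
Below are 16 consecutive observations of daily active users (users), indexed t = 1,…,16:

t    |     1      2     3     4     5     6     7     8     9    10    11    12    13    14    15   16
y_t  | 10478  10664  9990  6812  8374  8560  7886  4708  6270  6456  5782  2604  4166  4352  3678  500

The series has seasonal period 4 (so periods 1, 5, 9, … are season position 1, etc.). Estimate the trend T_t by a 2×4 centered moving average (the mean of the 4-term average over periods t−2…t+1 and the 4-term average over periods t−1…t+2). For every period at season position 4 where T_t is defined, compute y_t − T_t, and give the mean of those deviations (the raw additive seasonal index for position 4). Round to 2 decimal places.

-1885.00

Season position 4 occurs at t = 4, 8, 12 (where T_t is defined).
t=4: T_4 = 8697.0000; y_4 − T_4 = 6812 − 8697.0000 = -1885.0000
t=8: T_8 = 6593.0000; y_8 − T_8 = 4708 − 6593.0000 = -1885.0000
t=12: T_12 = 4489.0000; y_12 − T_12 = 2604 − 4489.0000 = -1885.0000
Mean deviation: (-1885.0000 + -1885.0000 + -1885.0000) / 3 = -1885.00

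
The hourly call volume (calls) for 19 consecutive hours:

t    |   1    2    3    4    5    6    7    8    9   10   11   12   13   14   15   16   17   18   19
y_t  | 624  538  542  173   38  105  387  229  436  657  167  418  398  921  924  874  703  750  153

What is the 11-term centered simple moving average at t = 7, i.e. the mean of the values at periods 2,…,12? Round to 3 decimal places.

Sum of periods 2–12: 538 + 542 + 173 + 38 + 105 + 387 + 229 + 436 + 657 + 167 + 418 = 3690
Divide by 11: 3690 / 11 = 335.455

335.455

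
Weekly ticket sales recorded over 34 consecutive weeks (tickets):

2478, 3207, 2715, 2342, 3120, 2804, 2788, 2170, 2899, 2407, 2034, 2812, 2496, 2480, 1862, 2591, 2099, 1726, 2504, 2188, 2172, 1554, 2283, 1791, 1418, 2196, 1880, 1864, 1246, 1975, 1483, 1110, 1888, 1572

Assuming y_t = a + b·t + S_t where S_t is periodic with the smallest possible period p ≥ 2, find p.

7

First differences y_{t+1} − y_t: 729, -492, -373, 778, -316, -16, -618, 729, -492, -373, 778, -316, -16, -618, 729, -492, …
The difference pattern repeats every 7 terms and not for any smaller step, so p = 7.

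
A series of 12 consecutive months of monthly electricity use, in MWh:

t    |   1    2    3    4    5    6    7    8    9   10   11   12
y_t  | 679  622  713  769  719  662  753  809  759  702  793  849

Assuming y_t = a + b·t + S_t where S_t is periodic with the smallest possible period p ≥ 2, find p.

First differences y_{t+1} − y_t: -57, 91, 56, -50, -57, 91, 56, -50, -57, 91, …
The difference pattern repeats every 4 terms and not for any smaller step, so p = 4.

4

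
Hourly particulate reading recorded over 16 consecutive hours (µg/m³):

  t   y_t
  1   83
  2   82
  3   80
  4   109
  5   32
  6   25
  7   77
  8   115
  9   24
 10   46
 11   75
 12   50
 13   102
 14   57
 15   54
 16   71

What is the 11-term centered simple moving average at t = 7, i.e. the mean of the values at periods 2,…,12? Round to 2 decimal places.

Sum of periods 2–12: 82 + 80 + 109 + 32 + 25 + 77 + 115 + 24 + 46 + 75 + 50 = 715
Divide by 11: 715 / 11 = 65.00

65.00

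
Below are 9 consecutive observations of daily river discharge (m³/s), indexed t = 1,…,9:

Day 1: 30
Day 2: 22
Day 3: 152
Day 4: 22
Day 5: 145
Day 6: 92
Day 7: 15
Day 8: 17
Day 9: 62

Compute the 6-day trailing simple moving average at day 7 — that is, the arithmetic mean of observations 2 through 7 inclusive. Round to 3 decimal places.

Sum of periods 2–7: 22 + 152 + 22 + 145 + 92 + 15 = 448
Divide by 6: 448 / 6 = 74.667

74.667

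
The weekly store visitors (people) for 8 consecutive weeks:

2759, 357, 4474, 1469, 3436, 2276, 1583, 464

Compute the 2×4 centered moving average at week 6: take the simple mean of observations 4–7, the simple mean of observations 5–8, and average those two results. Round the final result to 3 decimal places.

Sum over 4–7: 1469 + 3436 + 2276 + 1583 = 8764
Sum over 5–8: 3436 + 2276 + 1583 + 464 = 7759
CMA at t=6 = (8764 + 7759) / (2·4) = 16523 / 8 = 2065.375

2065.375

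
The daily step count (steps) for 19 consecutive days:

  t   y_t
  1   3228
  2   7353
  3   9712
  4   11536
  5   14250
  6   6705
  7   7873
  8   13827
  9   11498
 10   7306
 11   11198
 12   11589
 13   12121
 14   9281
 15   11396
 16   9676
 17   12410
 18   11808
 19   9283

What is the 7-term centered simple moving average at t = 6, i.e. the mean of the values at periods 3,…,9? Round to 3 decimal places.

Sum of periods 3–9: 9712 + 11536 + 14250 + 6705 + 7873 + 13827 + 11498 = 75401
Divide by 7: 75401 / 7 = 10771.571

10771.571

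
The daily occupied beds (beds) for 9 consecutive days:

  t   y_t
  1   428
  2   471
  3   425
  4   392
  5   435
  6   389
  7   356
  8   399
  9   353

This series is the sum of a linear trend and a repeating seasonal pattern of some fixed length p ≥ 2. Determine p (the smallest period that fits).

First differences y_{t+1} − y_t: 43, -46, -33, 43, -46, -33, 43, -46, …
The difference pattern repeats every 3 terms and not for any smaller step, so p = 3.

3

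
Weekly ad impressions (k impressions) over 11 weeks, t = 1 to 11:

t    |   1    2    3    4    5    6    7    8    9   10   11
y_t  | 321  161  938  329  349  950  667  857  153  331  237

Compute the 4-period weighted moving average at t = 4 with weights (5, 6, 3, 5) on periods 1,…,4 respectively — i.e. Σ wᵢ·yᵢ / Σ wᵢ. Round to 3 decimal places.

Weighted sum: 5·321 + 6·161 + 3·938 + 5·329 = 1605 + 966 + 2814 + 1645 = 7030
Weight total: 5 + 6 + 3 + 5 = 19
WMA = 7030 / 19 = 370.000

370.000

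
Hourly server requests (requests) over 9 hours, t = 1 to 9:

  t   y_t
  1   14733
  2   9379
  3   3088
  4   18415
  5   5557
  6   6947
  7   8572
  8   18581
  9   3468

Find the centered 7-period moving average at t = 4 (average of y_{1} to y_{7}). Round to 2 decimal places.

Sum of periods 1–7: 14733 + 9379 + 3088 + 18415 + 5557 + 6947 + 8572 = 66691
Divide by 7: 66691 / 7 = 9527.29

9527.29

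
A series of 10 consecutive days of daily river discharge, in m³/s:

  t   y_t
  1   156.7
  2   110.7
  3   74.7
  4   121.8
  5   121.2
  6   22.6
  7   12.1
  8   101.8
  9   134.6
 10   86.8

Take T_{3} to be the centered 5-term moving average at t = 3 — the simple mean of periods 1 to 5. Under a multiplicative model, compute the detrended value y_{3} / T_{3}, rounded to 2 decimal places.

0.64

Trend T_3 = (156.7 + 110.7 + 74.7 + 121.8 + 121.2) / 5 = 585.1/5 = 117.0200
Ratio to trend: 74.7 / 117.0200 = 0.64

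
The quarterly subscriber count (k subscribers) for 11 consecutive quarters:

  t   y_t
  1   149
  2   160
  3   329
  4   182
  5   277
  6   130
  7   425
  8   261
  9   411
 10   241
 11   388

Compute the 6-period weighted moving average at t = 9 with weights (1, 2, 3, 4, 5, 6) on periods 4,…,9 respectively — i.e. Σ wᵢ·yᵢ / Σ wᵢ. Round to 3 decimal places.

Weighted sum: 1·182 + 2·277 + 3·130 + 4·425 + 5·261 + 6·411 = 182 + 554 + 390 + 1700 + 1305 + 2466 = 6597
Weight total: 1 + 2 + 3 + 4 + 5 + 6 = 21
WMA = 6597 / 21 = 314.143

314.143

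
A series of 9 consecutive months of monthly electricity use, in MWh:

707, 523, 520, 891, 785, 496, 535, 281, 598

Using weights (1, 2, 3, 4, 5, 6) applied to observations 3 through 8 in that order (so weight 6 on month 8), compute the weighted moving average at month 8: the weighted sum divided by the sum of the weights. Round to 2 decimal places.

523.90

Weighted sum: 1·520 + 2·891 + 3·785 + 4·496 + 5·535 + 6·281 = 520 + 1782 + 2355 + 1984 + 2675 + 1686 = 11002
Weight total: 1 + 2 + 3 + 4 + 5 + 6 = 21
WMA = 11002 / 21 = 523.90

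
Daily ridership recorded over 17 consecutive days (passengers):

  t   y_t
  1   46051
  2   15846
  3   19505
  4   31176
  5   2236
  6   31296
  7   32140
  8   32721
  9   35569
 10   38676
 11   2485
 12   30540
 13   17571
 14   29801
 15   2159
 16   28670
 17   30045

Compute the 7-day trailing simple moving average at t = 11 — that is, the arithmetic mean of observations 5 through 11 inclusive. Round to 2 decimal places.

25017.57

Sum of periods 5–11: 2236 + 31296 + 32140 + 32721 + 35569 + 38676 + 2485 = 175123
Divide by 7: 175123 / 7 = 25017.57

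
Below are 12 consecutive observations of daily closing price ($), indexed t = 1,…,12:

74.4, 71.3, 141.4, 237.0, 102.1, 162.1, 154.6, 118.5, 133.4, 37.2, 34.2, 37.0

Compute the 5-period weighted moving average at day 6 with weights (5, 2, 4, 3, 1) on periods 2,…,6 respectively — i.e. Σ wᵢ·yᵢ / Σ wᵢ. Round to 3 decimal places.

137.047

Weighted sum: 5·71.3 + 2·141.4 + 4·237.0 + 3·102.1 + 1·162.1 = 356.5 + 282.8 + 948.0 + 306.3 + 162.1 = 2055.7
Weight total: 5 + 2 + 4 + 3 + 1 = 15
WMA = 2055.7 / 15 = 137.047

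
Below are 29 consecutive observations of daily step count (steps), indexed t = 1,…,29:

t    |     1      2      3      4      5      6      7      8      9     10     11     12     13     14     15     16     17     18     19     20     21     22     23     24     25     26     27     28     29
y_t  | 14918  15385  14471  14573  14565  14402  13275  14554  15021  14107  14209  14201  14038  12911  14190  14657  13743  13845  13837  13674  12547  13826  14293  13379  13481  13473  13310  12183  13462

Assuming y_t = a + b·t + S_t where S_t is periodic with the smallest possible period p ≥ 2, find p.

First differences y_{t+1} − y_t: 467, -914, 102, -8, -163, -1127, 1279, 467, -914, 102, -8, -163, -1127, 1279, 467, -914, …
The difference pattern repeats every 7 terms and not for any smaller step, so p = 7.

7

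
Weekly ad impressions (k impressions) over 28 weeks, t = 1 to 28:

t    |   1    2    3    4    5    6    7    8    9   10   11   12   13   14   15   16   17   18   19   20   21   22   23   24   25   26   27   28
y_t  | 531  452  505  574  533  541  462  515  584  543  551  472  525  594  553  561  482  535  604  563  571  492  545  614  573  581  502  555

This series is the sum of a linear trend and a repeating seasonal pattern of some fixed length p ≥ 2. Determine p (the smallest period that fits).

First differences y_{t+1} − y_t: -79, 53, 69, -41, 8, -79, 53, 69, -41, 8, -79, 53, …
The difference pattern repeats every 5 terms and not for any smaller step, so p = 5.

5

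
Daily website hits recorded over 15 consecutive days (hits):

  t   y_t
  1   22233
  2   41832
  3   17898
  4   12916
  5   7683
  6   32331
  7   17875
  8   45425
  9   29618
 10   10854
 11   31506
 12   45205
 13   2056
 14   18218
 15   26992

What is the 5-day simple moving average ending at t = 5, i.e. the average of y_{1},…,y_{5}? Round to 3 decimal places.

20512.400

Sum of periods 1–5: 22233 + 41832 + 17898 + 12916 + 7683 = 102562
Divide by 5: 102562 / 5 = 20512.400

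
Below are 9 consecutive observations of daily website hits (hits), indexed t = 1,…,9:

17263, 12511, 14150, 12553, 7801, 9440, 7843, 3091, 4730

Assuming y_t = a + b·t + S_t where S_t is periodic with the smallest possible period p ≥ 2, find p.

3

First differences y_{t+1} − y_t: -4752, 1639, -1597, -4752, 1639, -1597, -4752, 1639, …
The difference pattern repeats every 3 terms and not for any smaller step, so p = 3.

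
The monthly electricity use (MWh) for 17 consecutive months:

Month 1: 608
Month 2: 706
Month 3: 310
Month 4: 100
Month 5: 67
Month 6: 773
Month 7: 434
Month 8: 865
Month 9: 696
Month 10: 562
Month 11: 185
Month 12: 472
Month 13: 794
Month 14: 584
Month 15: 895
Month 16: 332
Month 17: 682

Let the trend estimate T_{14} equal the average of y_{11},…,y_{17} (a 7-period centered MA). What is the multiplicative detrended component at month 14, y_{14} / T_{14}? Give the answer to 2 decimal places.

Trend T_14 = (185 + 472 + 794 + 584 + 895 + 332 + 682) / 7 = 3944/7 = 563.4286
Ratio to trend: 584 / 563.4286 = 1.04

1.04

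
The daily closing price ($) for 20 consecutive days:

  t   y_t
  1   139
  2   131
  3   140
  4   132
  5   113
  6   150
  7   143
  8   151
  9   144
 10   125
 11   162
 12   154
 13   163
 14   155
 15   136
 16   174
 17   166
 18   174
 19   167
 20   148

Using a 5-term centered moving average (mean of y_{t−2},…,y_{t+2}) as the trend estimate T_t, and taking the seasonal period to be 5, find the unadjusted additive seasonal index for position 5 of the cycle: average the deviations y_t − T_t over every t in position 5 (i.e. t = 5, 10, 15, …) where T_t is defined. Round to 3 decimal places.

Season position 5 occurs at t = 5, 10, 15 (where T_t is defined).
t=5: T_5 = 135.60000; y_5 − T_5 = 113 − 135.60000 = -22.60000
t=10: T_10 = 147.20000; y_10 − T_10 = 125 − 147.20000 = -22.20000
t=15: T_15 = 158.80000; y_15 − T_15 = 136 − 158.80000 = -22.80000
Mean deviation: (-22.60000 + -22.20000 + -22.80000) / 3 = -22.533

-22.533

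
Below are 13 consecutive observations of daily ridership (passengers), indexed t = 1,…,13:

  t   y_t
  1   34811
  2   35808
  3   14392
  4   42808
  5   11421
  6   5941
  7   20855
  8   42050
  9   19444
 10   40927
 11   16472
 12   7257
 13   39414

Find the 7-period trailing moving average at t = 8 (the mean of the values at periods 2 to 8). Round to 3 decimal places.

Sum of periods 2–8: 35808 + 14392 + 42808 + 11421 + 5941 + 20855 + 42050 = 173275
Divide by 7: 173275 / 7 = 24753.571

24753.571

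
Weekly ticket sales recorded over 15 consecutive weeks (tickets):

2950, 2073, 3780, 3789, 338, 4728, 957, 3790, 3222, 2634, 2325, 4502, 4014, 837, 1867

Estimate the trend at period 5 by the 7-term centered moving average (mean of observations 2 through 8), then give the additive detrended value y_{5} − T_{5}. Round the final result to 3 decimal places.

-2441.286

Trend T_5 = (2073 + 3780 + 3789 + 338 + 4728 + 957 + 3790) / 7 = 19455/7 = 2779.28571
Detrended value: 338 − 2779.28571 = -2441.286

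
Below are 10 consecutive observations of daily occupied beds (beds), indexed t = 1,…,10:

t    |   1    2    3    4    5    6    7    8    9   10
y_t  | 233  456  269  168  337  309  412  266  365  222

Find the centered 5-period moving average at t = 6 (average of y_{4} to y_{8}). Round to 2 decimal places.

298.40

Sum of periods 4–8: 168 + 337 + 309 + 412 + 266 = 1492
Divide by 5: 1492 / 5 = 298.40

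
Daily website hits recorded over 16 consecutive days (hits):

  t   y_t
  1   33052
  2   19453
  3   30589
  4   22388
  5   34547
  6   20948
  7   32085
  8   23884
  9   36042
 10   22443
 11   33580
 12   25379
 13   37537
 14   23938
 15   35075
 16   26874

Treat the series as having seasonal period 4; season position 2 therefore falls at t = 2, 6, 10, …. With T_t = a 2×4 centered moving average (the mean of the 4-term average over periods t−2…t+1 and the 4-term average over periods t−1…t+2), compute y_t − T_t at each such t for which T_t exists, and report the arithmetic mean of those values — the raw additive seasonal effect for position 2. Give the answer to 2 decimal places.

-6731.08

Season position 2 occurs at t = 6, 10, 14 (where T_t is defined).
t=6: T_6 = 27679.0000; y_6 − T_6 = 20948 − 27679.0000 = -6731.0000
t=10: T_10 = 29174.1250; y_10 − T_10 = 22443 − 29174.1250 = -6731.1250
t=14: T_14 = 30669.1250; y_14 − T_14 = 23938 − 30669.1250 = -6731.1250
Mean deviation: (-6731.0000 + -6731.1250 + -6731.1250) / 3 = -6731.08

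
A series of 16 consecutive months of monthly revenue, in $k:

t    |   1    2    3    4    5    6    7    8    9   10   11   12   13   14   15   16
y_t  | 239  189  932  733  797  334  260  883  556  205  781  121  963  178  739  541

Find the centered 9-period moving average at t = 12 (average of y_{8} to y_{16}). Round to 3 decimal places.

551.889

Sum of periods 8–16: 883 + 556 + 205 + 781 + 121 + 963 + 178 + 739 + 541 = 4967
Divide by 9: 4967 / 9 = 551.889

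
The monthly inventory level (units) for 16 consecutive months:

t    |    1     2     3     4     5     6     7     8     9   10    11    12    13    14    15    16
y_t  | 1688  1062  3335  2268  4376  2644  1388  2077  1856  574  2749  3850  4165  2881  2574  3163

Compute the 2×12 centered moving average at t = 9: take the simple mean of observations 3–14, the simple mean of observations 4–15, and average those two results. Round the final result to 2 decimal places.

Sum over 3–14: 3335 + 2268 + 4376 + 2644 + 1388 + 2077 + 1856 + 574 + 2749 + 3850 + 4165 + 2881 = 32163
Sum over 4–15: 2268 + 4376 + 2644 + 1388 + 2077 + 1856 + 574 + 2749 + 3850 + 4165 + 2881 + 2574 = 31402
CMA at t=9 = (32163 + 31402) / (2·12) = 63565 / 24 = 2648.54

2648.54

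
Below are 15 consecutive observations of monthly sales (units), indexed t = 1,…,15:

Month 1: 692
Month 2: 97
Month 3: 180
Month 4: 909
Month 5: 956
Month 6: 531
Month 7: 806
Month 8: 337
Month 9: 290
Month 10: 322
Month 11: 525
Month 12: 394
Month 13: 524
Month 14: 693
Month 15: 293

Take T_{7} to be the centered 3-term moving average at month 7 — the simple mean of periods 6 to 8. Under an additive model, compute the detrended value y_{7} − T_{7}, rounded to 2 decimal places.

248.00

Trend T_7 = (531 + 806 + 337) / 3 = 1674/3 = 558.0000
Detrended value: 806 − 558.0000 = 248.00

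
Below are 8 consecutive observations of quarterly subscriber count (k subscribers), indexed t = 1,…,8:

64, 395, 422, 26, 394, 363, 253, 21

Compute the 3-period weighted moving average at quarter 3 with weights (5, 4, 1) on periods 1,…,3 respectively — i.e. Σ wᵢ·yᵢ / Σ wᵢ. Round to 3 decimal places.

232.200

Weighted sum: 5·64 + 4·395 + 1·422 = 320 + 1580 + 422 = 2322
Weight total: 5 + 4 + 1 = 10
WMA = 2322 / 10 = 232.200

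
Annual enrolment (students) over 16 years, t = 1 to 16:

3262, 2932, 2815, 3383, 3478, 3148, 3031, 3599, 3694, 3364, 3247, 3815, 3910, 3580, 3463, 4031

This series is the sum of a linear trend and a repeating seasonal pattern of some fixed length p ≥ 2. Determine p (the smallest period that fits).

First differences y_{t+1} − y_t: -330, -117, 568, 95, -330, -117, 568, 95, -330, -117, …
The difference pattern repeats every 4 terms and not for any smaller step, so p = 4.

4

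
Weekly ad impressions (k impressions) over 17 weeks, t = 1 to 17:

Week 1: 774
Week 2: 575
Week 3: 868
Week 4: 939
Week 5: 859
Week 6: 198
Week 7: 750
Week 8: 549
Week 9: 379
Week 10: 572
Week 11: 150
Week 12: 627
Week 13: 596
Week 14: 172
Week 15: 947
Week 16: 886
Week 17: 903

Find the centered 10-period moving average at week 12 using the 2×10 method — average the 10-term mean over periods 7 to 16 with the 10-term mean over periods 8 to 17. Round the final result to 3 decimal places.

570.450

Sum over 7–16: 750 + 549 + 379 + 572 + 150 + 627 + 596 + 172 + 947 + 886 = 5628
Sum over 8–17: 549 + 379 + 572 + 150 + 627 + 596 + 172 + 947 + 886 + 903 = 5781
CMA at t=12 = (5628 + 5781) / (2·10) = 11409 / 20 = 570.450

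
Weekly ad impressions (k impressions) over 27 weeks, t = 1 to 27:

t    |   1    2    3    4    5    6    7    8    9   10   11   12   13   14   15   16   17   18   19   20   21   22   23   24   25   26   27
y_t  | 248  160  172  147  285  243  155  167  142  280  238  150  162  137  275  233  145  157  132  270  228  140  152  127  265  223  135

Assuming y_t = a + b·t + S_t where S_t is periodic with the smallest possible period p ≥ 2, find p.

First differences y_{t+1} − y_t: -88, 12, -25, 138, -42, -88, 12, -25, 138, -42, -88, 12, …
The difference pattern repeats every 5 terms and not for any smaller step, so p = 5.

5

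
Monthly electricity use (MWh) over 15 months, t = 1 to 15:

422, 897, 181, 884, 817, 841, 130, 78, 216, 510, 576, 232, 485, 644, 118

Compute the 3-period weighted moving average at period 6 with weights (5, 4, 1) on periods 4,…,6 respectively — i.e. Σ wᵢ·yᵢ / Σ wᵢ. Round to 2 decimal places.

852.90

Weighted sum: 5·884 + 4·817 + 1·841 = 4420 + 3268 + 841 = 8529
Weight total: 5 + 4 + 1 = 10
WMA = 8529 / 10 = 852.90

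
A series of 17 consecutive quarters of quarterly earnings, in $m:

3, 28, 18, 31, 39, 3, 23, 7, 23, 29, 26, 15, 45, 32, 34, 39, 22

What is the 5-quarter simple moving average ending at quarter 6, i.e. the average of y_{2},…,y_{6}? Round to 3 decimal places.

23.800

Sum of periods 2–6: 28 + 18 + 31 + 39 + 3 = 119
Divide by 5: 119 / 5 = 23.800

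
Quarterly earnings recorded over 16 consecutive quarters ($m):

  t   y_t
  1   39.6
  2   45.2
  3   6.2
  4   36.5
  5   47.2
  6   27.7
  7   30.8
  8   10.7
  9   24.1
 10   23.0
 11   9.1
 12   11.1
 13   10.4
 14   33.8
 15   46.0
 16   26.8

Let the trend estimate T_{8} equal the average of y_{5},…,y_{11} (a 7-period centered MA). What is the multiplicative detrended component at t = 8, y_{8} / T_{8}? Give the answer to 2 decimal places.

Trend T_8 = (47.2 + 27.7 + 30.8 + 10.7 + 24.1 + 23.0 + 9.1) / 7 = 172.6/7 = 24.6571
Ratio to trend: 10.7 / 24.6571 = 0.43

0.43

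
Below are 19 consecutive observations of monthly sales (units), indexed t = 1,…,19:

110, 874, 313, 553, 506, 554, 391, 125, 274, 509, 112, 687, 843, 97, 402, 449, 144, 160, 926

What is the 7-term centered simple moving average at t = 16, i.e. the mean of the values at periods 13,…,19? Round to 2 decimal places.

Sum of periods 13–19: 843 + 97 + 402 + 449 + 144 + 160 + 926 = 3021
Divide by 7: 3021 / 7 = 431.57

431.57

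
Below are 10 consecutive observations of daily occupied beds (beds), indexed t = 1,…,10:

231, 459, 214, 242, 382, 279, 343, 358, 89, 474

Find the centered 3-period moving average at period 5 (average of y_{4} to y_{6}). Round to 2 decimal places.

301.00

Sum of periods 4–6: 242 + 382 + 279 = 903
Divide by 3: 903 / 3 = 301.00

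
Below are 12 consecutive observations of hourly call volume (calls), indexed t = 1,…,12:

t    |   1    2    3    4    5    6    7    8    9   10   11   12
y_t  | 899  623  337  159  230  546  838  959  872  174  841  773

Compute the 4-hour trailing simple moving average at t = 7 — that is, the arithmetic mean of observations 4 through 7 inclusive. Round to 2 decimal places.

Sum of periods 4–7: 159 + 230 + 546 + 838 = 1773
Divide by 4: 1773 / 4 = 443.25

443.25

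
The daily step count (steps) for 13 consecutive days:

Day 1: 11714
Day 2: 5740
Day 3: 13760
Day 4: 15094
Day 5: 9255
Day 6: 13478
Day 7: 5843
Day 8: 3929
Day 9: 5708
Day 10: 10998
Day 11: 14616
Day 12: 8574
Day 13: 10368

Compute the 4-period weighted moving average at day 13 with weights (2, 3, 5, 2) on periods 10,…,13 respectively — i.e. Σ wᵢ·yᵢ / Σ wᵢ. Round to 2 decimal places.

10787.50

Weighted sum: 2·10998 + 3·14616 + 5·8574 + 2·10368 = 21996 + 43848 + 42870 + 20736 = 129450
Weight total: 2 + 3 + 5 + 2 = 12
WMA = 129450 / 12 = 10787.50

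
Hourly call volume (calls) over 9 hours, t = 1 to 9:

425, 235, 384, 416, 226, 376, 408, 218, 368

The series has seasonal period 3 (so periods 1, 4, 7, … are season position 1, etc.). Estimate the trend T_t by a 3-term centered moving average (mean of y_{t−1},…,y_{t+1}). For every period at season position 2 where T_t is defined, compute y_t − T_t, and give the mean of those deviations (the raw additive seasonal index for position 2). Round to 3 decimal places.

-113.222

Season position 2 occurs at t = 2, 5, 8 (where T_t is defined).
t=2: T_2 = 348.00000; y_2 − T_2 = 235 − 348.00000 = -113.00000
t=5: T_5 = 339.33333; y_5 − T_5 = 226 − 339.33333 = -113.33333
t=8: T_8 = 331.33333; y_8 − T_8 = 218 − 331.33333 = -113.33333
Mean deviation: (-113.00000 + -113.33333 + -113.33333) / 3 = -113.222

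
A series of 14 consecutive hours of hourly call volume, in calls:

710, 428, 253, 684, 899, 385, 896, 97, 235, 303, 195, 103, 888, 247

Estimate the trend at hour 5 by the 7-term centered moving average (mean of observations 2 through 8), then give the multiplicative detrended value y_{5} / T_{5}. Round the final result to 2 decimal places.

1.73

Trend T_5 = (428 + 253 + 684 + 899 + 385 + 896 + 97) / 7 = 3642/7 = 520.2857
Ratio to trend: 899 / 520.2857 = 1.73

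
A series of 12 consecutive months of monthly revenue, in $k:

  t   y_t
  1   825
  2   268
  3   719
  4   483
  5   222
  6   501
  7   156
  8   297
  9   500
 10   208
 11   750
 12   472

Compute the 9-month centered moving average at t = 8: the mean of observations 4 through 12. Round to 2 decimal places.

Sum of periods 4–12: 483 + 222 + 501 + 156 + 297 + 500 + 208 + 750 + 472 = 3589
Divide by 9: 3589 / 9 = 398.78

398.78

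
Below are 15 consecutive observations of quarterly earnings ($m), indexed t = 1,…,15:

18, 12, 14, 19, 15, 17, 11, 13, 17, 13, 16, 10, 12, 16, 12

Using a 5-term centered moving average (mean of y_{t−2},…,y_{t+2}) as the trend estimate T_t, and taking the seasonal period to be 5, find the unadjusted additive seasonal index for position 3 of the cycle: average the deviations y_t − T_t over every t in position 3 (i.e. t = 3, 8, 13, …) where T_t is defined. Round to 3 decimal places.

-1.333

Season position 3 occurs at t = 3, 8, 13 (where T_t is defined).
t=3: T_3 = 15.60000; y_3 − T_3 = 14 − 15.60000 = -1.60000
t=8: T_8 = 14.20000; y_8 − T_8 = 13 − 14.20000 = -1.20000
t=13: T_13 = 13.20000; y_13 − T_13 = 12 − 13.20000 = -1.20000
Mean deviation: (-1.60000 + -1.20000 + -1.20000) / 3 = -1.333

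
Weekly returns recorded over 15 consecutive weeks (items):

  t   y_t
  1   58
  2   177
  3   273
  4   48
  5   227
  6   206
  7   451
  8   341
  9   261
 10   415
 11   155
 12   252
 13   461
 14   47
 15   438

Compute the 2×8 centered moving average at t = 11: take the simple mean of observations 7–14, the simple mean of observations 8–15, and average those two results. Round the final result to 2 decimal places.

Sum over 7–14: 451 + 341 + 261 + 415 + 155 + 252 + 461 + 47 = 2383
Sum over 8–15: 341 + 261 + 415 + 155 + 252 + 461 + 47 + 438 = 2370
CMA at t=11 = (2383 + 2370) / (2·8) = 4753 / 16 = 297.06

297.06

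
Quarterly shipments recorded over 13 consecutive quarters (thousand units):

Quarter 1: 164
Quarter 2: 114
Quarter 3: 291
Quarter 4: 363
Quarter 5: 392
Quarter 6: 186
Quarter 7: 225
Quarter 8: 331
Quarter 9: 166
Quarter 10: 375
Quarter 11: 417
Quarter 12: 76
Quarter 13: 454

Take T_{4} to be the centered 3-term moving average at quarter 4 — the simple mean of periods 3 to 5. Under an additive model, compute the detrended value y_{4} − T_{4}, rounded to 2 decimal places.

14.33

Trend T_4 = (291 + 363 + 392) / 3 = 1046/3 = 348.6667
Detrended value: 363 − 348.6667 = 14.33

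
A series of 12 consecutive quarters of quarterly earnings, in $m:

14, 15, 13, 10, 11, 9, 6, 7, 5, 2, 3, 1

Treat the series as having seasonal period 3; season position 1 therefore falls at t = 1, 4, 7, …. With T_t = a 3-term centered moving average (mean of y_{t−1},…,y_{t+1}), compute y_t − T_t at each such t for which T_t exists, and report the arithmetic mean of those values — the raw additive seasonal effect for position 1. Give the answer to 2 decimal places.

Season position 1 occurs at t = 4, 7, 10 (where T_t is defined).
t=4: T_4 = 11.3333; y_4 − T_4 = 10 − 11.3333 = -1.3333
t=7: T_7 = 7.3333; y_7 − T_7 = 6 − 7.3333 = -1.3333
t=10: T_10 = 3.3333; y_10 − T_10 = 2 − 3.3333 = -1.3333
Mean deviation: (-1.3333 + -1.3333 + -1.3333) / 3 = -1.33

-1.33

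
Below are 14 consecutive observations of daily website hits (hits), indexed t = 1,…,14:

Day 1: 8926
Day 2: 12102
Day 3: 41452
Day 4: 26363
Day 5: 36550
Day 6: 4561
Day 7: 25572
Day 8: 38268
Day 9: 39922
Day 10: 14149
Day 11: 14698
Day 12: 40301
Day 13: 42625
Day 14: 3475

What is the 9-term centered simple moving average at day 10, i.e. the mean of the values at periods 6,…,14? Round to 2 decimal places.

Sum of periods 6–14: 4561 + 25572 + 38268 + 39922 + 14149 + 14698 + 40301 + 42625 + 3475 = 223571
Divide by 9: 223571 / 9 = 24841.22

24841.22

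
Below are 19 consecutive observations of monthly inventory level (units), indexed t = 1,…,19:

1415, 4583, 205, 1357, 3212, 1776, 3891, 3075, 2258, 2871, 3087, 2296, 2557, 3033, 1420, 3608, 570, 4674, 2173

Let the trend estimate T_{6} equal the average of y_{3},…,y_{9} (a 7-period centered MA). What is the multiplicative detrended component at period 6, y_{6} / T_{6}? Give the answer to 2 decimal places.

Trend T_6 = (205 + 1357 + 3212 + 1776 + 3891 + 3075 + 2258) / 7 = 15774/7 = 2253.4286
Ratio to trend: 1776 / 2253.4286 = 0.79

0.79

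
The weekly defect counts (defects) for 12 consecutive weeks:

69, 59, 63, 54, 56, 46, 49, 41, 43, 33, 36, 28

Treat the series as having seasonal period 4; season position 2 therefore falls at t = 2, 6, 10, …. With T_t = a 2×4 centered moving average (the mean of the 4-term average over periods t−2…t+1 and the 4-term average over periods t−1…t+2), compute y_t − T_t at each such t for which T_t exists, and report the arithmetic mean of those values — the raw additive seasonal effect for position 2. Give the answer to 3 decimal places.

-3.625

Season position 2 occurs at t = 6, 10 (where T_t is defined).
t=6: T_6 = 49.62500; y_6 − T_6 = 46 − 49.62500 = -3.62500
t=10: T_10 = 36.62500; y_10 − T_10 = 33 − 36.62500 = -3.62500
Mean deviation: (-3.62500 + -3.62500) / 2 = -3.625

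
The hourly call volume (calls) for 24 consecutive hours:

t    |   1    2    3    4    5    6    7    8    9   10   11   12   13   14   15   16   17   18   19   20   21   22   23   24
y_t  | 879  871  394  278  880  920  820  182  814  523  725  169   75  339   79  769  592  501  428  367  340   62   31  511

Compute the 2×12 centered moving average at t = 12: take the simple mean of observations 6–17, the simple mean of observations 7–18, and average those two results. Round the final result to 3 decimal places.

483.125

Sum over 6–17: 920 + 820 + 182 + 814 + 523 + 725 + 169 + 75 + 339 + 79 + 769 + 592 = 6007
Sum over 7–18: 820 + 182 + 814 + 523 + 725 + 169 + 75 + 339 + 79 + 769 + 592 + 501 = 5588
CMA at t=12 = (6007 + 5588) / (2·12) = 11595 / 24 = 483.125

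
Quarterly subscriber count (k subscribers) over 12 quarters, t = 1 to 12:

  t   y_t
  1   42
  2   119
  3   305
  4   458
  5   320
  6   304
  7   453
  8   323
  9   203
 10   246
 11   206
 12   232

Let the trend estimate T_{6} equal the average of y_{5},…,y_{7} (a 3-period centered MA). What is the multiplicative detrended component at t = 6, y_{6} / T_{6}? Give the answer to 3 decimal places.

0.847

Trend T_6 = (320 + 304 + 453) / 3 = 1077/3 = 359.00000
Ratio to trend: 304 / 359.00000 = 0.847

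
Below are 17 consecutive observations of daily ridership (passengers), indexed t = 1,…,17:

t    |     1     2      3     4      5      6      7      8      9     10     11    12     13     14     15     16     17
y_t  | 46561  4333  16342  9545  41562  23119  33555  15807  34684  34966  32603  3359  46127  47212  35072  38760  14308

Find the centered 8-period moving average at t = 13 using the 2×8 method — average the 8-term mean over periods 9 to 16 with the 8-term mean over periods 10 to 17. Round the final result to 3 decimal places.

32824.375

Sum over 9–16: 34684 + 34966 + 32603 + 3359 + 46127 + 47212 + 35072 + 38760 = 272783
Sum over 10–17: 34966 + 32603 + 3359 + 46127 + 47212 + 35072 + 38760 + 14308 = 252407
CMA at t=13 = (272783 + 252407) / (2·8) = 525190 / 16 = 32824.375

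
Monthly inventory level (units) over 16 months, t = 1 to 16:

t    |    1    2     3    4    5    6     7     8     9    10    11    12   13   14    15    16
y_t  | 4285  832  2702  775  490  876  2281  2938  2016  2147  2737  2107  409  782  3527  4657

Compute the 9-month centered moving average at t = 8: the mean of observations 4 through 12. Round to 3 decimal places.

Sum of periods 4–12: 775 + 490 + 876 + 2281 + 2938 + 2016 + 2147 + 2737 + 2107 = 16367
Divide by 9: 16367 / 9 = 1818.556

1818.556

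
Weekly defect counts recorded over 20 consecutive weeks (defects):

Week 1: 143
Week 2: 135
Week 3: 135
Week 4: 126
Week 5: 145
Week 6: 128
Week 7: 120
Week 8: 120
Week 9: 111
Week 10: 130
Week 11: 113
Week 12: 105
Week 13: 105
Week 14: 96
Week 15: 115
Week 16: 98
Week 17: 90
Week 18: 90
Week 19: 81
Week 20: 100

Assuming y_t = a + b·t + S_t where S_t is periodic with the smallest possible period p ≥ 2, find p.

First differences y_{t+1} − y_t: -8, 0, -9, 19, -17, -8, 0, -9, 19, -17, -8, 0, …
The difference pattern repeats every 5 terms and not for any smaller step, so p = 5.

5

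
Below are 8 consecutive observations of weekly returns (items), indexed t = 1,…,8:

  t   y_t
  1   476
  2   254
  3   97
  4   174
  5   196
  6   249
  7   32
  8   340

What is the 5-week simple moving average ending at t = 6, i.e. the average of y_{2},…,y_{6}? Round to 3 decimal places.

194.000

Sum of periods 2–6: 254 + 97 + 174 + 196 + 249 = 970
Divide by 5: 970 / 5 = 194.000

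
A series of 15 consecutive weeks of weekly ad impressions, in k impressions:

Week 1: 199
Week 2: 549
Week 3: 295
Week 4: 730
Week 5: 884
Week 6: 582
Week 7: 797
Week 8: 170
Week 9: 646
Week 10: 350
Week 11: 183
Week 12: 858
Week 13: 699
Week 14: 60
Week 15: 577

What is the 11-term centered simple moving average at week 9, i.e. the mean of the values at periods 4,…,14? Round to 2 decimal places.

541.73

Sum of periods 4–14: 730 + 884 + 582 + 797 + 170 + 646 + 350 + 183 + 858 + 699 + 60 = 5959
Divide by 11: 5959 / 11 = 541.73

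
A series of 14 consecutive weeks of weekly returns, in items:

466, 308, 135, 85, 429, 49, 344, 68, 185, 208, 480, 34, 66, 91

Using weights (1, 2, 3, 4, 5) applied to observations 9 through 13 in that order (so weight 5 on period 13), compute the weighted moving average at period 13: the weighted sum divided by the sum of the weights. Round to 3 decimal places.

167.133

Weighted sum: 1·185 + 2·208 + 3·480 + 4·34 + 5·66 = 185 + 416 + 1440 + 136 + 330 = 2507
Weight total: 1 + 2 + 3 + 4 + 5 = 15
WMA = 2507 / 15 = 167.133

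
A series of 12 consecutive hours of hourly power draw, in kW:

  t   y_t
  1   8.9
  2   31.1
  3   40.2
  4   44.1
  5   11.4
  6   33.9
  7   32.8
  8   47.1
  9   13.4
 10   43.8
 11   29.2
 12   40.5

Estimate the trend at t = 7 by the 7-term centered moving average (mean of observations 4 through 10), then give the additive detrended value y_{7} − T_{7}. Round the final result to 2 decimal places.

Trend T_7 = (44.1 + 11.4 + 33.9 + 32.8 + 47.1 + 13.4 + 43.8) / 7 = 226.5/7 = 32.3571
Detrended value: 32.8 − 32.3571 = 0.44

0.44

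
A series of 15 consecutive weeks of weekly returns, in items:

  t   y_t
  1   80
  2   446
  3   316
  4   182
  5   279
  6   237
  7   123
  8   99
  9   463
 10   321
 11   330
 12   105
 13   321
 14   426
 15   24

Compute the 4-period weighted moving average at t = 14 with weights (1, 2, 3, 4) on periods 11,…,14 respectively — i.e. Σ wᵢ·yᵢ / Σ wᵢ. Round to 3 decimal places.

Weighted sum: 1·330 + 2·105 + 3·321 + 4·426 = 330 + 210 + 963 + 1704 = 3207
Weight total: 1 + 2 + 3 + 4 = 10
WMA = 3207 / 10 = 320.700

320.700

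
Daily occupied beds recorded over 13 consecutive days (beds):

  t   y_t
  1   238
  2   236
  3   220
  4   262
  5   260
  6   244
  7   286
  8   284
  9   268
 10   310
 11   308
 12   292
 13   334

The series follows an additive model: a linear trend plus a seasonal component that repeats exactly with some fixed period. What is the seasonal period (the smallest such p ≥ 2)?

First differences y_{t+1} − y_t: -2, -16, 42, -2, -16, 42, -2, -16, …
The difference pattern repeats every 3 terms and not for any smaller step, so p = 3.

3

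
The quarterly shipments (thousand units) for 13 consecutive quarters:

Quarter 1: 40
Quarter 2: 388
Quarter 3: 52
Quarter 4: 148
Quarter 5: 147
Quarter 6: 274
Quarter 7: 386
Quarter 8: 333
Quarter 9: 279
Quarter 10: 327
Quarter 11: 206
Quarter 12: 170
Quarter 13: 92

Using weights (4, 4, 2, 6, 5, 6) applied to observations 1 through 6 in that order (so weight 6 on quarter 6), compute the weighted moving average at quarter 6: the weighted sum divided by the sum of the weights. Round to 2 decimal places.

188.26

Weighted sum: 4·40 + 4·388 + 2·52 + 6·148 + 5·147 + 6·274 = 160 + 1552 + 104 + 888 + 735 + 1644 = 5083
Weight total: 4 + 4 + 2 + 6 + 5 + 6 = 27
WMA = 5083 / 27 = 188.26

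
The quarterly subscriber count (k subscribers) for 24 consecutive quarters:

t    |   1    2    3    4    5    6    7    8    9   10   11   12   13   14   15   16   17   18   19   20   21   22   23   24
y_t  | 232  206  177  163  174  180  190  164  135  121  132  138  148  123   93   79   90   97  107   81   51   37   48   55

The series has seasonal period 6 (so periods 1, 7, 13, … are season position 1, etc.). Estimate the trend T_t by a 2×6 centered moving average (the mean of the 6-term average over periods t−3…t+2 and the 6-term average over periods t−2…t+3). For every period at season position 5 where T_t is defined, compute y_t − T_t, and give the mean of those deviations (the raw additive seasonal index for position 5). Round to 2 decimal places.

-4.36

Season position 5 occurs at t = 5, 11, 17 (where T_t is defined).
t=5: T_5 = 178.1667; y_5 − T_5 = 174 − 178.1667 = -4.1667
t=11: T_11 = 136.2500; y_11 − T_11 = 132 − 136.2500 = -4.2500
t=17: T_17 = 94.6667; y_17 − T_17 = 90 − 94.6667 = -4.6667
Mean deviation: (-4.1667 + -4.2500 + -4.6667) / 3 = -4.36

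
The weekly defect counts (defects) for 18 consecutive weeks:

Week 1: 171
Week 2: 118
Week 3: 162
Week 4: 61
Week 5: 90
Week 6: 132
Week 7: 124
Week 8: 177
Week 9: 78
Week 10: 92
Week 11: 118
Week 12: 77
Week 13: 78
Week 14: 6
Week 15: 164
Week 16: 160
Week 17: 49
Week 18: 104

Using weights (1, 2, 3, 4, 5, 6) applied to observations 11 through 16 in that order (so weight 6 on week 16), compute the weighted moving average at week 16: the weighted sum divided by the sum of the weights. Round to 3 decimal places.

110.000

Weighted sum: 1·118 + 2·77 + 3·78 + 4·6 + 5·164 + 6·160 = 118 + 154 + 234 + 24 + 820 + 960 = 2310
Weight total: 1 + 2 + 3 + 4 + 5 + 6 = 21
WMA = 2310 / 21 = 110.000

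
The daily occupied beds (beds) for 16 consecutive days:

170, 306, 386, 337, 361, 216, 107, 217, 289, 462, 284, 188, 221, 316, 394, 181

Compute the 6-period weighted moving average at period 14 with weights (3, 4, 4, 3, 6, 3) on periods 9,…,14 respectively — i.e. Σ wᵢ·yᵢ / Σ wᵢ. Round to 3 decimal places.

290.826

Weighted sum: 3·289 + 4·462 + 4·284 + 3·188 + 6·221 + 3·316 = 867 + 1848 + 1136 + 564 + 1326 + 948 = 6689
Weight total: 3 + 4 + 4 + 3 + 6 + 3 = 23
WMA = 6689 / 23 = 290.826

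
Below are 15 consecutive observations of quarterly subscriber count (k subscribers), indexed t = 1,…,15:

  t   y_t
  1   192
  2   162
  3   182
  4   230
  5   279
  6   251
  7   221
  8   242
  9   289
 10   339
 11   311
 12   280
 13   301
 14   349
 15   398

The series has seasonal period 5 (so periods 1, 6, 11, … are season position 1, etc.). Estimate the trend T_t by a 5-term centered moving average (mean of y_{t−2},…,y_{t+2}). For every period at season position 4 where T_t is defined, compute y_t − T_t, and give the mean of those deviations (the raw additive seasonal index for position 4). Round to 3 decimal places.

Season position 4 occurs at t = 4, 9 (where T_t is defined).
t=4: T_4 = 220.80000; y_4 − T_4 = 230 − 220.80000 = 9.20000
t=9: T_9 = 280.40000; y_9 − T_9 = 289 − 280.40000 = 8.60000
Mean deviation: (9.20000 + 8.60000) / 2 = 8.900

8.900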